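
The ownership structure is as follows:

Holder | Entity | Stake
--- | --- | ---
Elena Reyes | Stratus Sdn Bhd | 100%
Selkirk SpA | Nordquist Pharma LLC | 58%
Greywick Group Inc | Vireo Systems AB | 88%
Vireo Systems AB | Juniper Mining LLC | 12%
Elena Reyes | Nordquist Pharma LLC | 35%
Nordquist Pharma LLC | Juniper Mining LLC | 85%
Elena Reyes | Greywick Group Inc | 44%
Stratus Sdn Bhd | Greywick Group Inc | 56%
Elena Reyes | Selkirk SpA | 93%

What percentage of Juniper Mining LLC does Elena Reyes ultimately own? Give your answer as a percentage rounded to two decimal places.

86.16%

Elena reaches Juniper along 4 paths.
Via Greywick → Vireo: 44% × 88% × 12% = 4.6464%.
Via Stratus → Greywick → Vireo: 100% × 56% × 88% × 12% = 5.9136%.
Via Nordquist: 35% × 85% = 29.75%.
Via Selkirk → Nordquist: 93% × 58% × 85% = 45.849%.
Total: 4.6464% + 5.9136% + 29.75% + 45.849% = 86.159%.
Rounded: 86.16%.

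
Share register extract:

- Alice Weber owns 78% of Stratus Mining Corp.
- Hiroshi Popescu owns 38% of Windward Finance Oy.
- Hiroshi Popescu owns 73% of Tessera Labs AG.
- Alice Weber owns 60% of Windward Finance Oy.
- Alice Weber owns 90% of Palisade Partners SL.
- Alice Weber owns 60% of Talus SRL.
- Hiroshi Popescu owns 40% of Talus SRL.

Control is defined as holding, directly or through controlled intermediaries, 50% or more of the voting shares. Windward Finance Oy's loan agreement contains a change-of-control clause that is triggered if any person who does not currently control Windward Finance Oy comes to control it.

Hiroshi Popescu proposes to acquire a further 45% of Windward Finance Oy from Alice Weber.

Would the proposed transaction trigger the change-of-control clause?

Yes

The purchase adds only to Hiroshi's holdings (Alice's stake shrinks), so Hiroshi is the only person who could newly come to control Windward.
Hiroshi holds 73% of Tessera, so Hiroshi controls Tessera.
In Windward, Hiroshi's side holds only 38%, not ≥ 50%.
So before the transaction, Hiroshi does not control Windward.
After the purchase, Hiroshi's direct stake in Windward rises to 38% + 45% = 83%, and Alice's stake falls to 15%.
Hiroshi holds 83% of Windward, so Hiroshi controls Windward.
Hiroshi did not control Windward before and does after, so the clause is triggered.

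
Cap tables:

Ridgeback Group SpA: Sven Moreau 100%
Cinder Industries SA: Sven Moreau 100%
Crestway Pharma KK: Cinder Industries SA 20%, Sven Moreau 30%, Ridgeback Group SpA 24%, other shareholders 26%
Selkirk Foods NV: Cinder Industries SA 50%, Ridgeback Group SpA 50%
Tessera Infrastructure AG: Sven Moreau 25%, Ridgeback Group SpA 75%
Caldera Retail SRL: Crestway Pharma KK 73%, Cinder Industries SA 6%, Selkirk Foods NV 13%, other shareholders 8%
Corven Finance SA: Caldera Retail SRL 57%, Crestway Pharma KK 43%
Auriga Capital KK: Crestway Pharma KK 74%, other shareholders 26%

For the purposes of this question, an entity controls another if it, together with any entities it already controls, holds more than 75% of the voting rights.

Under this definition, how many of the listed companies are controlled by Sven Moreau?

Sven holds 100% of Ridgeback, so Sven controls Ridgeback.
Sven holds 100% of Cinder, so Sven controls Cinder.
Cinder and Ridgeback together hold 50% + 50% = 100% of Selkirk, so Sven controls Selkirk.
Sven and Ridgeback together hold 25% + 75% = 100% of Tessera, so Sven controls Tessera.
No other company's threshold is met.
Sven controls 4 companies.

4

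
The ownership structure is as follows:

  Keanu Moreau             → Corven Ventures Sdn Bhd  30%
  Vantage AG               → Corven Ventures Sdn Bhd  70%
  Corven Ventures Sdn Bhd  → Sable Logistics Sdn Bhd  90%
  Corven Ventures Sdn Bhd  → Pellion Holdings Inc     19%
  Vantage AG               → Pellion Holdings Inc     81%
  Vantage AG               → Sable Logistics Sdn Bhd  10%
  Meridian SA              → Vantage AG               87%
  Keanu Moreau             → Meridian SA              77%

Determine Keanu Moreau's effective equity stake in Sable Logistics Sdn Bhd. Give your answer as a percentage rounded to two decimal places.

Keanu reaches Sable along 3 paths.
Via Meridian → Vantage: 77% × 87% × 10% = 6.699%.
Via Meridian → Vantage → Corven: 77% × 87% × 70% × 90% = 42.2037%.
Via Corven: 30% × 90% = 27%.
Total: 6.699% + 42.2037% + 27% = 75.9027%.
Rounded: 75.90%.

75.90%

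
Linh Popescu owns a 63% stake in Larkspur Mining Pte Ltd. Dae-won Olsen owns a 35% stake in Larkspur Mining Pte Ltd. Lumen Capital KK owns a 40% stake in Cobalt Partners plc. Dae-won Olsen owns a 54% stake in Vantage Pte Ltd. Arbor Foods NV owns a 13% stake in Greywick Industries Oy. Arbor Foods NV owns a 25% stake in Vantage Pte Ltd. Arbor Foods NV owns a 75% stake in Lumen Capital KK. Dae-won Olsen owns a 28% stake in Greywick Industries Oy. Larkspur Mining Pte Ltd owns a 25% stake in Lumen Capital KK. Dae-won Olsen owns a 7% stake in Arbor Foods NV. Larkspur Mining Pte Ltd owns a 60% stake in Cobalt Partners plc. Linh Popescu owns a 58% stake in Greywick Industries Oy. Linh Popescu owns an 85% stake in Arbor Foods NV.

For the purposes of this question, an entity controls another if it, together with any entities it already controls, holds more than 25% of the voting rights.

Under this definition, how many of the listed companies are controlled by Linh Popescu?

5

Linh holds 63% of Larkspur, so Linh controls Larkspur.
Linh holds 85% of Arbor, so Linh controls Arbor.
Arbor and Larkspur together hold 75% + 25% = 100% of Lumen, so Linh controls Lumen.
Lumen and Larkspur together hold 40% + 60% = 100% of Cobalt, so Linh controls Cobalt.
Linh and Arbor together hold 58% + 13% = 71% of Greywick, so Linh controls Greywick.
No other company's threshold is met.
Linh controls 5 companies.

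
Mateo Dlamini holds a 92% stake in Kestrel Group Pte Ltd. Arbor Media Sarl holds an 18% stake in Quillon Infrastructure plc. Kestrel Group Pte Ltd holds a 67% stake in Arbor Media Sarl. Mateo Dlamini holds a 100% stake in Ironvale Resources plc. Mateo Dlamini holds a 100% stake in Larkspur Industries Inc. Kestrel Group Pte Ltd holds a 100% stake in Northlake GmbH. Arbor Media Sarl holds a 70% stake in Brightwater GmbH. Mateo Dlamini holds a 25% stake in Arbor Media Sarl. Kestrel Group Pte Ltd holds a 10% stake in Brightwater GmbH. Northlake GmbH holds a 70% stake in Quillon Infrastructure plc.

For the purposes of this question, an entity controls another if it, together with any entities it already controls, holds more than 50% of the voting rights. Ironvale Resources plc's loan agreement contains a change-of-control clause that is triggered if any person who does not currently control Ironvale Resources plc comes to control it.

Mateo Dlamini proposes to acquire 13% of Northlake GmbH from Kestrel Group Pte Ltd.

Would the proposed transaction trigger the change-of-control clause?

The purchase adds only to Mateo's holdings (Kestrel's stake shrinks), so Mateo is the only person who could newly come to control Ironvale.
Mateo holds 100% of Ironvale, so Mateo controls Ironvale.
So Mateo already controls Ironvale before the transaction.
After the purchase, Mateo holds 13% of Northlake directly, and Kestrel's stake falls to 87%.
Mateo controlled Ironvale already, so this is not a new person acquiring control; every other person's position is unchanged or reduced.
No new person acquires control, so the clause is not triggered.

No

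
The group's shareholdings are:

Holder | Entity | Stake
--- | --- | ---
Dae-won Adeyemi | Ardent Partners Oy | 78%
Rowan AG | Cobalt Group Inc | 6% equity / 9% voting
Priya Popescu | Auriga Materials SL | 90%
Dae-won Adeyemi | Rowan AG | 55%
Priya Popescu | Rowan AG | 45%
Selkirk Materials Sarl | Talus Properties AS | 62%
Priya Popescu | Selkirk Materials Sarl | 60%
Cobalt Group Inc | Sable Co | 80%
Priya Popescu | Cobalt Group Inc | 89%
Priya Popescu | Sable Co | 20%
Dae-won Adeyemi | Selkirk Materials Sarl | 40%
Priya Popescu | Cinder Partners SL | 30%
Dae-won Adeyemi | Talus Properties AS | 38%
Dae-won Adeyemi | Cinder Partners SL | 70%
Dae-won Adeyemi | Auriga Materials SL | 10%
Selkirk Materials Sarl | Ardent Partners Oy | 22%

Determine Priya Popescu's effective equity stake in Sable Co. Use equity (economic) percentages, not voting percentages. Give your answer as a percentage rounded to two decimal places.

Priya reaches Sable along 3 paths.
Direct stake: 20% = 20%.
Via Cobalt: 89% × 80% = 71.2%.
Via Rowan → Cobalt: 45% × 6% × 80% = 2.16%.
Total: 20% + 71.2% + 2.16% = 93.36%.

93.36%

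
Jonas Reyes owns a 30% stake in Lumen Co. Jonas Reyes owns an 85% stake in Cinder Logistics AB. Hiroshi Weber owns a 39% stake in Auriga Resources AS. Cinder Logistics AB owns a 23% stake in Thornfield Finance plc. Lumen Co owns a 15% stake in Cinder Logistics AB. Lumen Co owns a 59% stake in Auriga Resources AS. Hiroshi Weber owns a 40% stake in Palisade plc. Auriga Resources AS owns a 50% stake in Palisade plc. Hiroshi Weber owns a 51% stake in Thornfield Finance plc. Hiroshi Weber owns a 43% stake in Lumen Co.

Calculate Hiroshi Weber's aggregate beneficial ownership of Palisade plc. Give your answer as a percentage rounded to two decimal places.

Hiroshi reaches Palisade along 3 paths.
Via Auriga: 39% × 50% = 19.5%.
Via Lumen → Auriga: 43% × 59% × 50% = 12.685%.
Direct stake: 40% = 40%.
Total: 19.5% + 12.685% + 40% = 72.185%.
Rounded: 72.19%.

72.19%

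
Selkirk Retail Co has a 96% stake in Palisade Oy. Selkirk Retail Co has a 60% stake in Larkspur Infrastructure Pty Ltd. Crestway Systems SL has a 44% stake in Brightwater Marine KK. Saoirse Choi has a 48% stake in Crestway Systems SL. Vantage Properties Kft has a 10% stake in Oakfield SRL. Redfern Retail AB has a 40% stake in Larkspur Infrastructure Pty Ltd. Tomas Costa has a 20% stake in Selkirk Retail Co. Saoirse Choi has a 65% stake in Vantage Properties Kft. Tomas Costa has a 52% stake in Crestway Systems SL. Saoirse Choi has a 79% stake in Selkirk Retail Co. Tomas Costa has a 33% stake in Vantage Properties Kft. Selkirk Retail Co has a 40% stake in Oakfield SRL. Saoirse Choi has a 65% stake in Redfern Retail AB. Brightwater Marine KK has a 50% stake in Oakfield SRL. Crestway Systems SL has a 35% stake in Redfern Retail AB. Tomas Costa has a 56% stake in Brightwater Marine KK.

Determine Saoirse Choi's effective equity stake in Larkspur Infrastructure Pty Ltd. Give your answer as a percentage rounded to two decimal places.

80.12%

Saoirse reaches Larkspur along 3 paths.
Via Crestway → Redfern: 48% × 35% × 40% = 6.72%.
Via Redfern: 65% × 40% = 26%.
Via Selkirk: 79% × 60% = 47.4%.
Total: 6.72% + 26% + 47.4% = 80.12%.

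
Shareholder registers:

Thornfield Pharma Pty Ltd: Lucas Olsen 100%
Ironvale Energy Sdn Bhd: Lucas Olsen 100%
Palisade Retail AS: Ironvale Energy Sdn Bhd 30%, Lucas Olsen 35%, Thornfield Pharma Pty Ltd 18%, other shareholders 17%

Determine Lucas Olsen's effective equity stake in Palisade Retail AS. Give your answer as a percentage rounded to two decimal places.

83.00%

Lucas reaches Palisade along 3 paths.
Via Ironvale: 100% × 30% = 30%.
Direct stake: 35% = 35%.
Via Thornfield: 100% × 18% = 18%.
Total: 30% + 35% + 18% = 83%.
Rounded: 83.00%.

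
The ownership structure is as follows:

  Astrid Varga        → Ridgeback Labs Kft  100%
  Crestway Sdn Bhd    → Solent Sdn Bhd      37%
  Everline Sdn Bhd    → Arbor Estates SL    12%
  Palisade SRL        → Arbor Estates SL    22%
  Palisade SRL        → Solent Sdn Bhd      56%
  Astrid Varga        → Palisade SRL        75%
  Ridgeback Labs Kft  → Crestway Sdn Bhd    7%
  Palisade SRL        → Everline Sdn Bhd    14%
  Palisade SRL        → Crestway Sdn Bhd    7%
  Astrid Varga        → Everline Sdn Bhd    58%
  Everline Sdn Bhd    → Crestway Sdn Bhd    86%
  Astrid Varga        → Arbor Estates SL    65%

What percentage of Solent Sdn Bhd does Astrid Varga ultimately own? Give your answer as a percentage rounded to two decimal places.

68.33%

Astrid reaches Solent along 5 paths.
Via Palisade: 75% × 56% = 42%.
Via Ridgeback → Crestway: 100% × 7% × 37% = 2.59%.
Via Everline → Crestway: 58% × 86% × 37% = 18.4556%.
Via Palisade → Everline → Crestway: 75% × 14% × 86% × 37% = 3.3411%.
Via Palisade → Crestway: 75% × 7% × 37% = 1.9425%.
Total: 42% + 2.59% + 18.4556% + 3.3411% + 1.9425% = 68.3292%.
Rounded: 68.33%.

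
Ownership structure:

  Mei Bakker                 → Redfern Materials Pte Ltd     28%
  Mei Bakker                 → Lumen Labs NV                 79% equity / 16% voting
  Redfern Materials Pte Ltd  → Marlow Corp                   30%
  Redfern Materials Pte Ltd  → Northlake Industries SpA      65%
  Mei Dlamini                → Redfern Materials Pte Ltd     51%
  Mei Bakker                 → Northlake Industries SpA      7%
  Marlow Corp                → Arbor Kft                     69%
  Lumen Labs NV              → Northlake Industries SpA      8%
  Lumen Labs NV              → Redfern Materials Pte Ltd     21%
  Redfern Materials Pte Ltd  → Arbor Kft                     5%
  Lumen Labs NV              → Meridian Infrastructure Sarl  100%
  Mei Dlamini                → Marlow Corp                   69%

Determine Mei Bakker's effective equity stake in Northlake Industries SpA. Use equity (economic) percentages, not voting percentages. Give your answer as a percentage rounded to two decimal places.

Mei Bakker reaches Northlake along 4 paths.
Via Lumen → Redfern: 79% × 21% × 65% = 10.7835%.
Via Redfern: 28% × 65% = 18.2%.
Via Lumen: 79% × 8% = 6.32%.
Direct stake: 7% = 7%.
Total: 10.7835% + 18.2% + 6.32% + 7% = 42.3035%.
Rounded: 42.30%.

42.30%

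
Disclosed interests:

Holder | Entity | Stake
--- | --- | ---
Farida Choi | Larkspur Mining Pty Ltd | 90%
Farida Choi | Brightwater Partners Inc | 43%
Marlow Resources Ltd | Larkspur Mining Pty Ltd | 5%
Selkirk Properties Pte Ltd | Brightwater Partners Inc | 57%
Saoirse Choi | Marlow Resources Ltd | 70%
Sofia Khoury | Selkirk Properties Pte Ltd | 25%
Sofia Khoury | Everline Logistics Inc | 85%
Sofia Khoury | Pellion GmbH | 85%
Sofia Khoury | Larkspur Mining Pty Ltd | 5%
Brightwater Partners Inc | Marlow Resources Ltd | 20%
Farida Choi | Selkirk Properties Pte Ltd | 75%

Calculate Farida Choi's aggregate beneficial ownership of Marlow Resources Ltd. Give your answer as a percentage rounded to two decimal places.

Farida reaches Marlow along 2 paths.
Via Brightwater: 43% × 20% = 8.6%.
Via Selkirk → Brightwater: 75% × 57% × 20% = 8.55%.
Total: 8.6% + 8.55% = 17.15%.

17.15%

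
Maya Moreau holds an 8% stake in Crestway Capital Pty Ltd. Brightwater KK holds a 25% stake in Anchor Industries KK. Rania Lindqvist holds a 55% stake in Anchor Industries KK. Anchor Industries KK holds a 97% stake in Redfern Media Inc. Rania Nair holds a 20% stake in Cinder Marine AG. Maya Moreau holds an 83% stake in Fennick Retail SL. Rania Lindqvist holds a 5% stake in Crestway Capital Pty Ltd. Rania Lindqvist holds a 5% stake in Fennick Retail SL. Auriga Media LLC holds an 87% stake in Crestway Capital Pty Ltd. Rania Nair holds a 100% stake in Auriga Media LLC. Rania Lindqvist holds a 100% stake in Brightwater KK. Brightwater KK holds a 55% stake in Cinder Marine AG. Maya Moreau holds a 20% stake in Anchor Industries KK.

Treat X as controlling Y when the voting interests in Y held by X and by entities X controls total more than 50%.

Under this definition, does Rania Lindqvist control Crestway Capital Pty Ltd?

No

Rania Lindqvist holds 100% of Brightwater, so Rania Lindqvist controls Brightwater.
Brightwater holds 55% of Cinder, so Rania Lindqvist controls Cinder.
Rania Lindqvist and Brightwater together hold 55% + 25% = 80% of Anchor, so Rania Lindqvist controls Anchor.
Anchor holds 97% of Redfern, so Rania Lindqvist controls Redfern.
In Crestway, Rania Lindqvist's side holds only 5%, not > 50%.
So Rania Lindqvist does not control Crestway.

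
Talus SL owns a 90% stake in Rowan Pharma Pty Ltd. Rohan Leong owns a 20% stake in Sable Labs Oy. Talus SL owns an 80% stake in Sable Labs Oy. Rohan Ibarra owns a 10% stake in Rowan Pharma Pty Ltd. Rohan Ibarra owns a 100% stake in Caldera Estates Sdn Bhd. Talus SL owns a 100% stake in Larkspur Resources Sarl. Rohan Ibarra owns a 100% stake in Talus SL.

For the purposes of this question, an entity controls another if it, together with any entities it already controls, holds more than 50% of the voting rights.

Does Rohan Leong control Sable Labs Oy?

No

Rohan Leong's largest direct stake is 20% in Sable, which does not meet the threshold, so Rohan Leong controls no company.
In Sable, Rohan Leong's side holds only 20%, not > 50%.
So Rohan Leong does not control Sable.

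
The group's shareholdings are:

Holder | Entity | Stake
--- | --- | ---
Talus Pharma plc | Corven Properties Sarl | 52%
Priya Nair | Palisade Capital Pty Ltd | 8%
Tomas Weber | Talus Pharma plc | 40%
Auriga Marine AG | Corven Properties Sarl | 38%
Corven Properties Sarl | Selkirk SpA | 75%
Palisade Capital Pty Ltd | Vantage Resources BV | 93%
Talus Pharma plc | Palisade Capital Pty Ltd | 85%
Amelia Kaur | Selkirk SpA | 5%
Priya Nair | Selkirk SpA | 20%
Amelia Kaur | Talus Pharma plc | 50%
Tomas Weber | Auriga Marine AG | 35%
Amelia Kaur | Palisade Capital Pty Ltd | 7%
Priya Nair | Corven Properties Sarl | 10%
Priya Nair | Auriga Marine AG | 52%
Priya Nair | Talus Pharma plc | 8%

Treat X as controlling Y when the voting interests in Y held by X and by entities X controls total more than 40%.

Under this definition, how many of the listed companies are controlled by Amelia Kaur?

5

Amelia holds 50% of Talus, so Amelia controls Talus.
Talus holds 52% of Corven, so Amelia controls Corven.
Amelia and Talus together hold 7% + 85% = 92% of Palisade, so Amelia controls Palisade.
Palisade holds 93% of Vantage, so Amelia controls Vantage.
Amelia and Corven together hold 5% + 75% = 80% of Selkirk, so Amelia controls Selkirk.
No other company's threshold is met.
Amelia controls 5 companies.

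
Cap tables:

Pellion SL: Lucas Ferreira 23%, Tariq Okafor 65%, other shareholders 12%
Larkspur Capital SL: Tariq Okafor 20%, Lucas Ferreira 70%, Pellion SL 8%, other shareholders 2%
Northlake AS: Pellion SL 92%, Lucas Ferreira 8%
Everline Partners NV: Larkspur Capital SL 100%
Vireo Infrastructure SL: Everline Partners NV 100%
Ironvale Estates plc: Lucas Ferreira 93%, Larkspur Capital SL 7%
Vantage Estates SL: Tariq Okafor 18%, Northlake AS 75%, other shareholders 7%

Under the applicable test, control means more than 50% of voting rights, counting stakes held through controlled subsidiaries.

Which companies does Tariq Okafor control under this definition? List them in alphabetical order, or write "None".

Tariq holds 65% of Pellion, so Tariq controls Pellion.
Pellion holds 92% of Northlake, so Tariq controls Northlake.
Tariq and Northlake together hold 18% + 75% = 93% of Vantage, so Tariq controls Vantage.
No other company's threshold is met.

Northlake AS, Pellion SL, Vantage Estates SL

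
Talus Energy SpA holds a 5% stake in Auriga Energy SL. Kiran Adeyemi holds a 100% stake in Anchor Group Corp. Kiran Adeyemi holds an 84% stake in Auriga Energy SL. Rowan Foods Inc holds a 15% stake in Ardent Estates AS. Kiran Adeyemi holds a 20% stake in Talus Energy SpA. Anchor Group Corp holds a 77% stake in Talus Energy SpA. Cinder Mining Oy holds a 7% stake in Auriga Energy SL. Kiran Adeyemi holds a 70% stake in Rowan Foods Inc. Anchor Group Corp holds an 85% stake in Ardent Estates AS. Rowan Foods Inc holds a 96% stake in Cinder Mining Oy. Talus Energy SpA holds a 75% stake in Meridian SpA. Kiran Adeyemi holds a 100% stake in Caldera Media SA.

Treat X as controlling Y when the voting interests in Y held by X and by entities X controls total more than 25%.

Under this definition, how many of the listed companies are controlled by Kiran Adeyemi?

8

Kiran holds 100% of Caldera, so Kiran controls Caldera.
Kiran holds 100% of Anchor, so Kiran controls Anchor.
Kiran holds 70% of Rowan, so Kiran controls Rowan.
Rowan and Anchor together hold 15% + 85% = 100% of Ardent, so Kiran controls Ardent.
Anchor and Kiran together hold 77% + 20% = 97% of Talus, so Kiran controls Talus.
Rowan holds 96% of Cinder, so Kiran controls Cinder.
Talus holds 75% of Meridian, so Kiran controls Meridian.
Kiran and Cinder and Talus together hold 84% + 7% + 5% = 96% of Auriga, so Kiran controls Auriga.
Kiran controls 8 companies.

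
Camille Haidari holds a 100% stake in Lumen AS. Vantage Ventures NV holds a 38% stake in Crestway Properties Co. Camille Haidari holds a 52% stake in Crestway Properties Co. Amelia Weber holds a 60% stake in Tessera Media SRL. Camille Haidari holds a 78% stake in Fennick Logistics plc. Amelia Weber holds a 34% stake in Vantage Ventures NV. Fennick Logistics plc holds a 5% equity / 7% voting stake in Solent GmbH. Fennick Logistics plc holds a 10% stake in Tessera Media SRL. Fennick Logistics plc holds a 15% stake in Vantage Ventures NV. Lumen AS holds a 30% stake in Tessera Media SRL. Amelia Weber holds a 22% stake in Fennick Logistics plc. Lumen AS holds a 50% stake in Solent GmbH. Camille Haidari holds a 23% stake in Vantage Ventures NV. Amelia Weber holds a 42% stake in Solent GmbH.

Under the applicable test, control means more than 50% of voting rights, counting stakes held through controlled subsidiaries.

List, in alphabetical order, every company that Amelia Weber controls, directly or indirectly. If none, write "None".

Amelia holds 60% of Tessera, so Amelia controls Tessera.
No other company's threshold is met.

Tessera Media SRL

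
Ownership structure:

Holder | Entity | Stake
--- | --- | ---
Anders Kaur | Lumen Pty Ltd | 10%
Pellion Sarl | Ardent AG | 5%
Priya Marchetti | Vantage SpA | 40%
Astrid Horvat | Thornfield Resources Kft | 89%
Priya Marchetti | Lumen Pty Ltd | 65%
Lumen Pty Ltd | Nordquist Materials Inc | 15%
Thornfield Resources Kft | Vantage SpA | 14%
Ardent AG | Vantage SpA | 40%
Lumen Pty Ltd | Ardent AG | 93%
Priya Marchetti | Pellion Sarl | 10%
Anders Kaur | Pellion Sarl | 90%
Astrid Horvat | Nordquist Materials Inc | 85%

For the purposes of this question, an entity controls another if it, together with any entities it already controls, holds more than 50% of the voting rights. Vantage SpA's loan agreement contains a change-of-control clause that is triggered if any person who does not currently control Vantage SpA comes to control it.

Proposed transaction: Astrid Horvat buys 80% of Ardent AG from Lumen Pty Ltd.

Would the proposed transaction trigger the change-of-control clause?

The purchase adds only to Astrid's holdings (Lumen's stake shrinks), so Astrid is the only person who could newly come to control Vantage.
Astrid holds 89% of Thornfield, so Astrid controls Thornfield.
Astrid holds 85% of Nordquist, so Astrid controls Nordquist.
In Vantage, Astrid's side holds only 14%, not > 50%.
So before the transaction, Astrid does not control Vantage.
After the purchase, Astrid holds 80% of Ardent directly, and Lumen's stake falls to 13%.
Astrid holds 80% of Ardent, so Astrid controls Ardent.
Ardent and Thornfield together hold 40% + 14% = 54% of Vantage, so Astrid controls Vantage.
Astrid did not control Vantage before and does after, so the clause is triggered.

Yes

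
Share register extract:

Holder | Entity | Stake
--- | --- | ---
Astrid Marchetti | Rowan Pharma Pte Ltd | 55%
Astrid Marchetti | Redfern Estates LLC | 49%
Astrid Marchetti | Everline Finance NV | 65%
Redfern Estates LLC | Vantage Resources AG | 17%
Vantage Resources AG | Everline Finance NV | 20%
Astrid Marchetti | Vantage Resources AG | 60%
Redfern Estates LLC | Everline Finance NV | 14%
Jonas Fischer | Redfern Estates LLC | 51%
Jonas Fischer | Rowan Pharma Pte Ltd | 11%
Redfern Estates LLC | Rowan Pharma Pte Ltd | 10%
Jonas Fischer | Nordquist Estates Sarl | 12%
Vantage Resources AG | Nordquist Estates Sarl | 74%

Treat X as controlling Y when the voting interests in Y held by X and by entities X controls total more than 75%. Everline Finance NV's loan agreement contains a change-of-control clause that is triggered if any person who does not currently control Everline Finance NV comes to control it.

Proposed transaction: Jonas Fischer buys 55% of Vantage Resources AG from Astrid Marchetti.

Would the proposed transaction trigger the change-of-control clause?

The purchase adds only to Jonas's holdings (Astrid's stake shrinks), so Jonas is the only person who could newly come to control Everline.
Jonas's largest direct stake is 51% in Redfern, which does not meet the threshold, so Jonas controls no company.
Neither Jonas nor any entity Jonas controls holds any voting interest in Everline.
So before the transaction, Jonas does not control Everline.
After the purchase, Jonas holds 55% of Vantage directly, and Astrid's stake falls to 5%.
Jonas's side now holds 55% of Vantage, not > 75%, so Jonas still does not control Vantage.
After the transaction, neither Jonas nor any entity Jonas controls holds a voting interest in Everline, so Jonas still does not control it.
No new person acquires control, so the clause is not triggered.

No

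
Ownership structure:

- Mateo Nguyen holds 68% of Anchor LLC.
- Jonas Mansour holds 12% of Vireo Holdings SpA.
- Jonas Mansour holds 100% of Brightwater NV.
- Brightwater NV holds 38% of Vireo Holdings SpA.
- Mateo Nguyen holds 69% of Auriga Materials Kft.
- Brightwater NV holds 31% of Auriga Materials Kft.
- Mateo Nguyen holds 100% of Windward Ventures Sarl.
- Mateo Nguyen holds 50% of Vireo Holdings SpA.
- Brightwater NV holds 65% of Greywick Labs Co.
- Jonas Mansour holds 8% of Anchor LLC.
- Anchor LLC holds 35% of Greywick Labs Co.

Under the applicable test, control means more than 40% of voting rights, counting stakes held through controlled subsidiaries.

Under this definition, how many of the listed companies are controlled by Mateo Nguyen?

Mateo holds 68% of Anchor, so Mateo controls Anchor.
Mateo holds 69% of Auriga, so Mateo controls Auriga.
Mateo holds 50% of Vireo, so Mateo controls Vireo.
Mateo holds 100% of Windward, so Mateo controls Windward.
No other company's threshold is met.
Mateo controls 4 companies.

4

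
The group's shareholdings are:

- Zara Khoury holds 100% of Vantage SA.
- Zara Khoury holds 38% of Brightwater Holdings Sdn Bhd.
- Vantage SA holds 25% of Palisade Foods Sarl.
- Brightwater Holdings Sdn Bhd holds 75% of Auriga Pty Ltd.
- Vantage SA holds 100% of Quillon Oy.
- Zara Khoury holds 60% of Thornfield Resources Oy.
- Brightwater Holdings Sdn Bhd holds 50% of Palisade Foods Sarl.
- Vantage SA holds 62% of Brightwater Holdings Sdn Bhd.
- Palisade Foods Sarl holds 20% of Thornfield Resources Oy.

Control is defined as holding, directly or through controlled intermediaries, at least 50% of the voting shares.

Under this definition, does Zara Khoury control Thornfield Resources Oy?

Zara holds 100% of Vantage, so Zara controls Vantage.
Vantage and Zara together hold 62% + 38% = 100% of Brightwater, so Zara controls Brightwater.
Brightwater and Vantage together hold 50% + 25% = 75% of Palisade, so Zara controls Palisade.
Palisade and Zara together hold 20% + 60% = 80% of Thornfield, so Zara controls Thornfield.

Yes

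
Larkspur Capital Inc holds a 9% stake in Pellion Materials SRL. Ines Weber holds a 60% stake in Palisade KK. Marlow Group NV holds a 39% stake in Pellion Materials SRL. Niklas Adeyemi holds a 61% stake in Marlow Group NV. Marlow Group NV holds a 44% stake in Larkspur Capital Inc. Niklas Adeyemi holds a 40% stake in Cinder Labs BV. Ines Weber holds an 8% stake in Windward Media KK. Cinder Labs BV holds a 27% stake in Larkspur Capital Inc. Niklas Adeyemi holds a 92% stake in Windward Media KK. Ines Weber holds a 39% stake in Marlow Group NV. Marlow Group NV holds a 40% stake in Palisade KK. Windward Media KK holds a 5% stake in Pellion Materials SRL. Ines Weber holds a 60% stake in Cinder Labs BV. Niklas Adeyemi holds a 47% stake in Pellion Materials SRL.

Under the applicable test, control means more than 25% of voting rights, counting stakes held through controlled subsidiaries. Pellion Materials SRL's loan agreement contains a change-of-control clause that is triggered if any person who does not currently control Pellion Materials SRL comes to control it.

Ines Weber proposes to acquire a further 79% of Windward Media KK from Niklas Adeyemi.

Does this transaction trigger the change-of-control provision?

No

The purchase adds only to Ines's holdings (Niklas's stake shrinks), so Ines is the only person who could newly come to control Pellion.
Ines holds 39% of Marlow, so Ines controls Marlow.
Ines holds 60% of Cinder, so Ines controls Cinder.
Marlow and Cinder together hold 44% + 27% = 71% of Larkspur, so Ines controls Larkspur.
Marlow and Larkspur together hold 39% + 9% = 48% of Pellion, so Ines controls Pellion.
So Ines already controls Pellion before the transaction.
After the purchase, Ines's direct stake in Windward rises to 8% + 79% = 87%, and Niklas's stake falls to 13%.
Ines controlled Pellion already, so this is not a new person acquiring control; every other person's position is unchanged or reduced.
No new person acquires control, so the clause is not triggered.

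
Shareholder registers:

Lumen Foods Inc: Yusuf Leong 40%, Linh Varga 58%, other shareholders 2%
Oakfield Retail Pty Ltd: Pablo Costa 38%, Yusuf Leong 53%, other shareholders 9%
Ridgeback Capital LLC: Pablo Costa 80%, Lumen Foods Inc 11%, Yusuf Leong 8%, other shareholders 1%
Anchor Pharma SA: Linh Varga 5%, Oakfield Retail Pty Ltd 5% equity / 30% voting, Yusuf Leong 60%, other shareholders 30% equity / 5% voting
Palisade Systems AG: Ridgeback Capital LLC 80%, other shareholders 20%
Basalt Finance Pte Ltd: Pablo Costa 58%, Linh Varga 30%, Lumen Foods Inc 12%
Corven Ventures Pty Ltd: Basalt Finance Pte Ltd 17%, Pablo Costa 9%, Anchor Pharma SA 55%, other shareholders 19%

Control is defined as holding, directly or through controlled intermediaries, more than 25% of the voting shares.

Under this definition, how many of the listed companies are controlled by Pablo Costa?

6

Pablo holds 38% of Oakfield, so Pablo controls Oakfield.
Pablo holds 80% of Ridgeback, so Pablo controls Ridgeback.
Oakfield holds 30% of Anchor, so Pablo controls Anchor.
Ridgeback holds 80% of Palisade, so Pablo controls Palisade.
Pablo holds 58% of Basalt, so Pablo controls Basalt.
Basalt and Pablo and Anchor together hold 17% + 9% + 55% = 81% of Corven, so Pablo controls Corven.
No other company's threshold is met.
Pablo controls 6 companies.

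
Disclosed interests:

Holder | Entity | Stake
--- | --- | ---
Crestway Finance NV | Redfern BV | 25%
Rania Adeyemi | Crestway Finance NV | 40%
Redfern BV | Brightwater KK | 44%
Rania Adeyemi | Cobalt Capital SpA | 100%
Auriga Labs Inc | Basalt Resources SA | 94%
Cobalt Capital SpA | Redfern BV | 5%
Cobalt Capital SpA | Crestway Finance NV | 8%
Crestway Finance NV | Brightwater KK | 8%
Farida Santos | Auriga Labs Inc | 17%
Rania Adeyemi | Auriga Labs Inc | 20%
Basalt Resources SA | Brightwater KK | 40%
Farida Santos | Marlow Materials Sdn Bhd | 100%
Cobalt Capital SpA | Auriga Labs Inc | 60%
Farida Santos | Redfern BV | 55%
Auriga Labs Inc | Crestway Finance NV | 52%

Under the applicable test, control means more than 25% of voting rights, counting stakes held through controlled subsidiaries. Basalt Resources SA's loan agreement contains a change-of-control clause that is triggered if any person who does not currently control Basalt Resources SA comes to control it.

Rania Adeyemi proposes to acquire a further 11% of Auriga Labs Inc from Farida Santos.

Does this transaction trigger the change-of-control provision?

The purchase adds only to Rania's holdings (Farida's stake shrinks), so Rania is the only person who could newly come to control Basalt.
Rania holds 100% of Cobalt, so Rania controls Cobalt.
Rania and Cobalt together hold 20% + 60% = 80% of Auriga, so Rania controls Auriga.
Auriga holds 94% of Basalt, so Rania controls Basalt.
So Rania already controls Basalt before the transaction.
After the purchase, Rania's direct stake in Auriga rises to 20% + 11% = 31%, and Farida's stake falls to 6%.
Rania controlled Basalt already, so this is not a new person acquiring control; every other person's position is unchanged or reduced.
No new person acquires control, so the clause is not triggered.

No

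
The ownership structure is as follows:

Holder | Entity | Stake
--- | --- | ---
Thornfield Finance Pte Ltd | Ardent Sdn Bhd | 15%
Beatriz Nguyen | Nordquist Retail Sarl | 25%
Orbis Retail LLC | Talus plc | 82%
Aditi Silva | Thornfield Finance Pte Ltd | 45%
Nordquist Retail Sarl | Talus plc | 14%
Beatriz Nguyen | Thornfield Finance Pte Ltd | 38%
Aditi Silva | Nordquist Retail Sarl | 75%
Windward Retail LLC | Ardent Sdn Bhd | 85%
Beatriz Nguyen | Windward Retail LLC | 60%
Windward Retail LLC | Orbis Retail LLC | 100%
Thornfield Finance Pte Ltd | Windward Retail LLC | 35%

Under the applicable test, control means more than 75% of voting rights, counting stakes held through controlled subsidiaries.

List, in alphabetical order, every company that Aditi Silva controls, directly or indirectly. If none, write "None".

None

Aditi's largest direct stake is 75% in Nordquist, which does not meet the threshold.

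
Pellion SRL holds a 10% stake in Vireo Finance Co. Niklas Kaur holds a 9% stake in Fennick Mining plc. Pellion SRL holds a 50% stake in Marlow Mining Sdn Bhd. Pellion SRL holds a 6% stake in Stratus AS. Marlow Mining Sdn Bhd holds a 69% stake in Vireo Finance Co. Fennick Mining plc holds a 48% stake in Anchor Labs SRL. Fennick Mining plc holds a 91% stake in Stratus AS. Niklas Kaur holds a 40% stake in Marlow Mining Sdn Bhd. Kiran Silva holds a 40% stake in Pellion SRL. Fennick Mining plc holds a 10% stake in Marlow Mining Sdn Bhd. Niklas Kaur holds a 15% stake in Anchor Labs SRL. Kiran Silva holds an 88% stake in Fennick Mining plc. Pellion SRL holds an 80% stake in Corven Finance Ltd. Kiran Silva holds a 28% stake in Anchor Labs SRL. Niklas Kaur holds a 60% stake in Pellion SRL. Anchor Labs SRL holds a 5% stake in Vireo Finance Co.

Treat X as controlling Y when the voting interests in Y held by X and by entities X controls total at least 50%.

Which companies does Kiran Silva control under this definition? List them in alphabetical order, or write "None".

Kiran holds 88% of Fennick, so Kiran controls Fennick.
Kiran and Fennick together hold 28% + 48% = 76% of Anchor, so Kiran controls Anchor.
Fennick holds 91% of Stratus, so Kiran controls Stratus.
No other company's threshold is met.

Anchor Labs SRL, Fennick Mining plc, Stratus AS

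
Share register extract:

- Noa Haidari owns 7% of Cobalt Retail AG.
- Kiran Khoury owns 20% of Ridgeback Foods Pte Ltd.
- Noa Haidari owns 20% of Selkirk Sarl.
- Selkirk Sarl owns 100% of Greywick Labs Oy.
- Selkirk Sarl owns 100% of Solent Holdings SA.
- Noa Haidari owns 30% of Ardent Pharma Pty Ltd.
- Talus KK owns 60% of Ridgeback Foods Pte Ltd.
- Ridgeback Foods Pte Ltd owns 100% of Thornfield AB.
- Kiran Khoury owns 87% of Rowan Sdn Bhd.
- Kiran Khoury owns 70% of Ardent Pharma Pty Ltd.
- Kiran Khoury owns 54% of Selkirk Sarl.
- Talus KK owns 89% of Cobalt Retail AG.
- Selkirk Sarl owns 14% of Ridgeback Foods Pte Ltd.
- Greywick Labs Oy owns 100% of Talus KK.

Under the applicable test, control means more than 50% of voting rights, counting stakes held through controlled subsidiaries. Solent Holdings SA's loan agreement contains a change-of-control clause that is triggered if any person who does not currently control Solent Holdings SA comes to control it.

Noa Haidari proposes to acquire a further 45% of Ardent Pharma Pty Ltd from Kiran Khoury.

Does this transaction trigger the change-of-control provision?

No

The purchase adds only to Noa's holdings (Kiran's stake shrinks), so Noa is the only person who could newly come to control Solent.
Noa's largest direct stake is 30% in Ardent, which does not meet the threshold, so Noa controls no company.
Neither Noa nor any entity Noa controls holds any voting interest in Solent.
So before the transaction, Noa does not control Solent.
After the purchase, Noa's direct stake in Ardent rises to 30% + 45% = 75%, and Kiran's stake falls to 25%.
Noa holds 75% of Ardent, so Noa controls Ardent.
After the transaction, neither Noa nor any entity Noa controls holds a voting interest in Solent, so Noa still does not control it.
No new person acquires control, so the clause is not triggered.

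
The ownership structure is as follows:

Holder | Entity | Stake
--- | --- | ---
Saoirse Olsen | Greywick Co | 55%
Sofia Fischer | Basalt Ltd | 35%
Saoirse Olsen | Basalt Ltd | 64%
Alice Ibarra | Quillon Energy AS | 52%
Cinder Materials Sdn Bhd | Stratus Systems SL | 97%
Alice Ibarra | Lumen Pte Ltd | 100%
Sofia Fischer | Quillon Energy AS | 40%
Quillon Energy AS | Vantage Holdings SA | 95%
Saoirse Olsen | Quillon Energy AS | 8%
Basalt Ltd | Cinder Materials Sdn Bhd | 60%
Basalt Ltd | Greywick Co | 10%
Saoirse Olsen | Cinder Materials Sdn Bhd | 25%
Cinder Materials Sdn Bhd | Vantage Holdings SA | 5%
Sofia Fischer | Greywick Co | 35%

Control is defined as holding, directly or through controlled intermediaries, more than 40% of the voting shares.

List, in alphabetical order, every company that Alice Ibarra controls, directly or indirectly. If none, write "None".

Lumen Pte Ltd, Quillon Energy AS, Vantage Holdings SA

Alice holds 52% of Quillon, so Alice controls Quillon.
Alice holds 100% of Lumen, so Alice controls Lumen.
Quillon holds 95% of Vantage, so Alice controls Vantage.
No other company's threshold is met.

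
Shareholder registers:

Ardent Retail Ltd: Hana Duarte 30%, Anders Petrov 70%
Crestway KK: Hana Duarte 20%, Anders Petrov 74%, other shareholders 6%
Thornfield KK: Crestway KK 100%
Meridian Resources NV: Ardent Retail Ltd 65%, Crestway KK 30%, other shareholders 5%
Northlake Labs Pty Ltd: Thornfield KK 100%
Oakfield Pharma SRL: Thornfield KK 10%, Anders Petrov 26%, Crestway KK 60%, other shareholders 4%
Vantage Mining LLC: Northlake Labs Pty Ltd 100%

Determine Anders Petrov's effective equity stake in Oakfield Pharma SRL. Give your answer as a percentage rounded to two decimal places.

77.80%

Anders reaches Oakfield along 3 paths.
Via Crestway → Thornfield: 74% × 100% × 10% = 7.4%.
Direct stake: 26% = 26%.
Via Crestway: 74% × 60% = 44.4%.
Total: 7.4% + 26% + 44.4% = 77.8%.
Rounded: 77.80%.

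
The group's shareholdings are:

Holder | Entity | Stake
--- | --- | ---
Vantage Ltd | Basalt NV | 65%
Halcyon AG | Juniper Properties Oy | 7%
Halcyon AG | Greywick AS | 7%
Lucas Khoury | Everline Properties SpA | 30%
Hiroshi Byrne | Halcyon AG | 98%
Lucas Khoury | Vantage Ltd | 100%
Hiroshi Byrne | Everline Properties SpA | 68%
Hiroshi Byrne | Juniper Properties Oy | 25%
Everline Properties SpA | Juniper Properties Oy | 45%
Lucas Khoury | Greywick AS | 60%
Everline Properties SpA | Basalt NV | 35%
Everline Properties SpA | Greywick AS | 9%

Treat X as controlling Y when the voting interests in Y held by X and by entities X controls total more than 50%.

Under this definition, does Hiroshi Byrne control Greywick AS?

No

Hiroshi holds 68% of Everline, so Hiroshi controls Everline.
Hiroshi holds 98% of Halcyon, so Hiroshi controls Halcyon.
Hiroshi and Everline and Halcyon together hold 25% + 45% + 7% = 77% of Juniper, so Hiroshi controls Juniper.
In Greywick, Hiroshi's side holds only 7% + 9% = 16%, not > 50%.
So Hiroshi does not control Greywick.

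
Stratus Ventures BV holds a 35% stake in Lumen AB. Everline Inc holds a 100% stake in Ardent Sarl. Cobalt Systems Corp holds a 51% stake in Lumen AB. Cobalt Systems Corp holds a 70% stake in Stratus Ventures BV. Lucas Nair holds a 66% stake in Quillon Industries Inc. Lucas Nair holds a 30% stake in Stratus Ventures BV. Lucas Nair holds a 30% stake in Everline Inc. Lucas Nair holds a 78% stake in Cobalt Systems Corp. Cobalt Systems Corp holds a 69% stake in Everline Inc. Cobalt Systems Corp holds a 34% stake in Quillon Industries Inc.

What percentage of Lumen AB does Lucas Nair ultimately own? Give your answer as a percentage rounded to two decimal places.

Lucas reaches Lumen along 3 paths.
Via Stratus: 30% × 35% = 10.5%.
Via Cobalt → Stratus: 78% × 70% × 35% = 19.11%.
Via Cobalt: 78% × 51% = 39.78%.
Total: 10.5% + 19.11% + 39.78% = 69.39%.

69.39%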